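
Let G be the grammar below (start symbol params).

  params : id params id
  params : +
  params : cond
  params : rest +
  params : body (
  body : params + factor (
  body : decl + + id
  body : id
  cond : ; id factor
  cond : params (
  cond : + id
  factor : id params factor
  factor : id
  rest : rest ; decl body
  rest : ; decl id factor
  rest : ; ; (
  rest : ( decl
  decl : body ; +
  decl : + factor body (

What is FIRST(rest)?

{ (, ; }

From rest : rest ; decl body: add FIRST(rest) = { (, ; }.
rest : ; decl id factor contributes {;}.
rest : ; ; ( contributes {;}.
rest : ( decl contributes {(}.
Union: FIRST(rest) = { (, ; }.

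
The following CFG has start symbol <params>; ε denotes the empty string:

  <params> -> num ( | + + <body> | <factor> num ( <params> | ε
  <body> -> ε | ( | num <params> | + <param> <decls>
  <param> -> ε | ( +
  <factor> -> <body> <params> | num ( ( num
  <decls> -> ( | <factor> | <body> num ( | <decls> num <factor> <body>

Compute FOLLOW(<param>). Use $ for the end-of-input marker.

{ $, (, +, num }

In <body> -> + <param> <decls>: add FIRST(<decls>)\{ε} = { (, +, num }.
  Since <decls> is nullable, also add FOLLOW(<body>) = { $, (, +, num }.
Union: FOLLOW(<param>) = { $, (, +, num }.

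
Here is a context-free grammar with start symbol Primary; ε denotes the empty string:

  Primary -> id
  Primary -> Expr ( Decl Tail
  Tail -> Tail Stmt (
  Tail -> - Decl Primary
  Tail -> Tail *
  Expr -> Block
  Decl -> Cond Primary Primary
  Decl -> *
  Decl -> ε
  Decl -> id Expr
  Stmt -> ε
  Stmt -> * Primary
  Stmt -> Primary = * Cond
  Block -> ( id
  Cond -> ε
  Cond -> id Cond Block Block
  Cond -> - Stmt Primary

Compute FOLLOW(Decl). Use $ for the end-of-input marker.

In Primary -> Expr ( Decl Tail: add FIRST(Tail) = { - }.
In Tail -> - Decl Primary: add FIRST(Primary) = { (, id }.
Union: FOLLOW(Decl) = { (, -, id }.

{ (, -, id }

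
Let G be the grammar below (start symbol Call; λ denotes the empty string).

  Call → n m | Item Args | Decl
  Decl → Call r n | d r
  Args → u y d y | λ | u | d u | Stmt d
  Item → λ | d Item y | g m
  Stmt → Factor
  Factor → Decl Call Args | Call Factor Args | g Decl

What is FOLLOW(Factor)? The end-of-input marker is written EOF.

{ d, g, n, r, u }

In Stmt → Factor: Factor is at the end, add FOLLOW(Stmt) = { d }.
In Factor → Call Factor Args: add FIRST(Args)\{λ} = { d, g, n, r, u }.
  Since Args is nullable, also add FOLLOW(Factor) = { d, g, n, r, u }.
Union: FOLLOW(Factor) = { d, g, n, r, u }.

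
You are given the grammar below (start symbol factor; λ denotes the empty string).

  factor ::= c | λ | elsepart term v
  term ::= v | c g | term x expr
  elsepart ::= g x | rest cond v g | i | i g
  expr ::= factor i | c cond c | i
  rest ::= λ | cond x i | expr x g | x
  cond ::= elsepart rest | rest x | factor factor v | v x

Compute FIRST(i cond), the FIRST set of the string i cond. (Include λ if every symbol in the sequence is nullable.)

i is a terminal; add {i} and stop.

{ i }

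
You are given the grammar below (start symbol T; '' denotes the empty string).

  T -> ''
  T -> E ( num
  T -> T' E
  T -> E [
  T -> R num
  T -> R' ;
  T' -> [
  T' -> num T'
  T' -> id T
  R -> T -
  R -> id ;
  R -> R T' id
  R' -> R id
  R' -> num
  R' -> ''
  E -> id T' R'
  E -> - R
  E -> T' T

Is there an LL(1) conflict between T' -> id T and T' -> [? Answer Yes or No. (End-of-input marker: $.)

No

FIRST(id T) = { id } and FIRST([) = { [ }.
The FIRST sets are disjoint and neither alternative is nullable — no conflict.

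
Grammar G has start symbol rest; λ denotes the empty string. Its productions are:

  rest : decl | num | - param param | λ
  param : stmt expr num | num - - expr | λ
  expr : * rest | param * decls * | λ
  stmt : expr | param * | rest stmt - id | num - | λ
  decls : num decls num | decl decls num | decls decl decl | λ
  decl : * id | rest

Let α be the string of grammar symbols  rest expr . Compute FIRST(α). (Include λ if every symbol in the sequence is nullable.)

{ *, -, num, λ }

Add FIRST(rest)\{λ} = { *, -, num }; rest is nullable, continue.
Add FIRST(expr)\{λ} = { *, -, num }; expr is nullable, continue.
Every symbol is nullable, so include λ.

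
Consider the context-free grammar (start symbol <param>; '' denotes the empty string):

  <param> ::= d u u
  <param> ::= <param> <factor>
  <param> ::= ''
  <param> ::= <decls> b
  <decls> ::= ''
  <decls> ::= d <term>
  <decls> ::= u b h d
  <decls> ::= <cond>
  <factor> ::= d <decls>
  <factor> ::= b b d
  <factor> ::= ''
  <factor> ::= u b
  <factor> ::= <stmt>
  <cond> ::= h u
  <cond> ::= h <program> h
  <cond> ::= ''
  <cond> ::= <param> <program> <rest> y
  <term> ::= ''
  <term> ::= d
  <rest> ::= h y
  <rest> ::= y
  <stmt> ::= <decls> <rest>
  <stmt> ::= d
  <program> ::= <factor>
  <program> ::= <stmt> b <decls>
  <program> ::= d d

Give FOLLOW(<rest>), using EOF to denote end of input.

In <cond> ::= <param> <program> <rest> y: add FIRST(y) = { y }.
In <stmt> ::= <decls> <rest>: <rest> is at the end, add FOLLOW(<stmt>) = { EOF, b, d, h, u, y }.
Union: FOLLOW(<rest>) = { EOF, b, d, h, u, y }.

{ EOF, b, d, h, u, y }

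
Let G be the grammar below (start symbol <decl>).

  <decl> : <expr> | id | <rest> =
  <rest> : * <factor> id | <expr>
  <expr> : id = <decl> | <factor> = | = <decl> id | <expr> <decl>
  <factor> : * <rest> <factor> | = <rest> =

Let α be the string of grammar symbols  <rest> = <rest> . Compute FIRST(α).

{ *, =, id }

Add FIRST(<rest>) = { *, =, id }; <rest> is not nullable, stop.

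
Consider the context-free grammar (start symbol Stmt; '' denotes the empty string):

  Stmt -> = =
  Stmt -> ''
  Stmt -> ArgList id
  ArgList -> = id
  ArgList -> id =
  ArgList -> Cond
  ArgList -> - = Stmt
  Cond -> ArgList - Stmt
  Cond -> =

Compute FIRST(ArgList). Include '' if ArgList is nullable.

ArgList -> = id contributes {=}.
ArgList -> id = contributes {id}.
From ArgList -> Cond: add FIRST(Cond) = { -, =, id }.
ArgList -> - = Stmt contributes {-}.
Union: FIRST(ArgList) = { -, =, id }.

{ -, =, id }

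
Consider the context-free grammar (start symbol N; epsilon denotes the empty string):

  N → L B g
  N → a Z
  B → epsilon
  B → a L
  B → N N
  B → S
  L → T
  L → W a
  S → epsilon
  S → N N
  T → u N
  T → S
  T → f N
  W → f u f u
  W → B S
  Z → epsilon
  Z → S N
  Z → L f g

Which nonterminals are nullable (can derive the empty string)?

{ B, L, S, T, W, Z }

Directly nullable (have an epsilon-production): B, S, Z.
T → S with every symbol nullable, so T is nullable.
L → T with every symbol nullable, so L is nullable.
W → B S with every symbol nullable, so W is nullable.
No other nonterminal has a production whose RHS symbols are all nullable.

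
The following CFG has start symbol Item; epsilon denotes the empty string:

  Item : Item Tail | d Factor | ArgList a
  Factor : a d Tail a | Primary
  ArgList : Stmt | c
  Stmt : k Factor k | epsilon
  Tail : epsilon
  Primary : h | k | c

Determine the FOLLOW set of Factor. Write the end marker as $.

In Item : d Factor: Factor is at the end, add FOLLOW(Item) = { $ }.
In Stmt : k Factor k: add FIRST(k) = { k }.
Union: FOLLOW(Factor) = { $, k }.

{ $, k }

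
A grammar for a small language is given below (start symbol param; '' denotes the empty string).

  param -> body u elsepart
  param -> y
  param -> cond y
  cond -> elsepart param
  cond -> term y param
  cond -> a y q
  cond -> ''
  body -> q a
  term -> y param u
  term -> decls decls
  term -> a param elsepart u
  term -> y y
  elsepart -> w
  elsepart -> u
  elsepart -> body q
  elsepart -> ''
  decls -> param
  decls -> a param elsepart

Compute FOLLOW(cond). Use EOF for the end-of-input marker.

In param -> cond y: add FIRST(y) = { y }.
Union: FOLLOW(cond) = { y }.

{ y }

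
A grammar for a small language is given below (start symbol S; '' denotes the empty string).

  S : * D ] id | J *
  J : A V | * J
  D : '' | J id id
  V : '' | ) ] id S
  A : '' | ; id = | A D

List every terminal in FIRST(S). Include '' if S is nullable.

S : * D ] id contributes {*}.
From S : J *: J nullable, take FIRST(J) ∪ {*} = { ), *, ;, id }.
Union: FIRST(S) = { ), *, ;, id }.

{ ), *, ;, id }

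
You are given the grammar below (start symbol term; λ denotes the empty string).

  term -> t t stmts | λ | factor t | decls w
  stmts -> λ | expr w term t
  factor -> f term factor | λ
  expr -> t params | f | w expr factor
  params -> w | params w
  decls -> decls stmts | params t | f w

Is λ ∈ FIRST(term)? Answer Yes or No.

term has an λ-production, so term ⇒ λ.

Yes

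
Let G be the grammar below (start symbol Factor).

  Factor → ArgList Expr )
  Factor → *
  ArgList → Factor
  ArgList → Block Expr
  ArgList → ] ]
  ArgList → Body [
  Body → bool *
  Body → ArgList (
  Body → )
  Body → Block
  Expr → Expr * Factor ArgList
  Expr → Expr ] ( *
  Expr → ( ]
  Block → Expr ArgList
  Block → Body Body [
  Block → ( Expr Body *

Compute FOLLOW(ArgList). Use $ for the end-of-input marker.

{ (, ), *, [, ], bool }

In Factor → ArgList Expr ): add FIRST(Expr )) = { ( }.
In Body → ArgList (: add FIRST(() = { ( }.
In Expr → Expr * Factor ArgList: ArgList is at the end, add FOLLOW(Expr) = { (, ), *, [, ], bool }.
In Block → Expr ArgList: ArgList is at the end, add FOLLOW(Block) = { (, ), *, [, ], bool }.
Union: FOLLOW(ArgList) = { (, ), *, [, ], bool }.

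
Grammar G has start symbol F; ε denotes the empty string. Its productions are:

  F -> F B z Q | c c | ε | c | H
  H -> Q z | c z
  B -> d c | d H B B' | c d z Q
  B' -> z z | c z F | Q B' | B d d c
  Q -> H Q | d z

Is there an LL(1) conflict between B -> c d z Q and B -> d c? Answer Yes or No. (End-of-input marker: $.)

FIRST(c d z Q) = { c } and FIRST(d c) = { d }.
The FIRST sets are disjoint and neither alternative is nullable — no conflict.

No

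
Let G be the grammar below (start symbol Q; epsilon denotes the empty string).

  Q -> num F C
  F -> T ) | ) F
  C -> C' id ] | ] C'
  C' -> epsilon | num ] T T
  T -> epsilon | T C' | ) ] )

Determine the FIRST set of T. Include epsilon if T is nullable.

{ ), num, epsilon }

T -> epsilon contributes epsilon.
From T -> T C': T, C' nullable, take FIRST(T) ∪ FIRST(C') = { ), num }; also epsilon since the whole RHS is nullable.
T -> ) ] ) contributes {)}.
Union: FIRST(T) = { ), num, epsilon }.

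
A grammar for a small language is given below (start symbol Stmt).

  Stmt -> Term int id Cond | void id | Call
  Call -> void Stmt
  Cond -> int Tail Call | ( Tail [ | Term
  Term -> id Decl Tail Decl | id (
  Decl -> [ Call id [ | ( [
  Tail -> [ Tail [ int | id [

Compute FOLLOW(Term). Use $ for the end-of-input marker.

In Stmt -> Term int id Cond: add FIRST(int id Cond) = { int }.
In Cond -> Term: Term is at the end, add FOLLOW(Cond) = { $, id }.
Union: FOLLOW(Term) = { $, id, int }.

{ $, id, int }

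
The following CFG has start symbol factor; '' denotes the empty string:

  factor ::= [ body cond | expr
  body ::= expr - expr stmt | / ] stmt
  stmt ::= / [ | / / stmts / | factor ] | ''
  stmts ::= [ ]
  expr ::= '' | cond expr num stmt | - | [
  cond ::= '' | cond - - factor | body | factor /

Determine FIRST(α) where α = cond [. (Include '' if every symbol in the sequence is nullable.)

{ -, /, [, num }

Add FIRST(cond)\{''} = { -, /, [, num }; cond is nullable, continue.
[ is a terminal; add {[} and stop.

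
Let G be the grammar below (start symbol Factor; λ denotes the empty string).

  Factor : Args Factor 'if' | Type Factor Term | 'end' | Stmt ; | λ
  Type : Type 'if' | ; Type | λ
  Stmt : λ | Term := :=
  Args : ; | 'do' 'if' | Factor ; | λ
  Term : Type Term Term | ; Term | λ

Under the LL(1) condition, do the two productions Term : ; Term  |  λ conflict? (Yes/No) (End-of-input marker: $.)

FIRST(; Term) = { ; } and FIRST(λ) = { λ }.
The second alternative is nullable and FOLLOW(Term) = { $, 'if', :=, ; } shares ; with FIRST of the first — conflict.

Yes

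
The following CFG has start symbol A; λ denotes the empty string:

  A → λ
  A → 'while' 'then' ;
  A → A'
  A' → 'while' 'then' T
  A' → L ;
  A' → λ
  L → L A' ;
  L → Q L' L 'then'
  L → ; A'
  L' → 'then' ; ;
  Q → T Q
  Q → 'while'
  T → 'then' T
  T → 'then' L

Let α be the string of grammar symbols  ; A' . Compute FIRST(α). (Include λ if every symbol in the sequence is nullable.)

{ ; }

; is a terminal; add {;} and stop.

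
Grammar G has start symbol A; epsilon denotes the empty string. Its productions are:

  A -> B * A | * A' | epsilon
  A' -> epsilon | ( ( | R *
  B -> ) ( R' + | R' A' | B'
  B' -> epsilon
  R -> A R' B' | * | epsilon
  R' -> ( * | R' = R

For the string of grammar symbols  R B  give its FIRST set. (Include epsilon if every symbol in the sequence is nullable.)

{ (, ), *, epsilon }

Add FIRST(R)\{epsilon} = { (, ), * }; R is nullable, continue.
Add FIRST(B)\{epsilon} = { (, ) }; B is nullable, continue.
Every symbol is nullable, so include epsilon.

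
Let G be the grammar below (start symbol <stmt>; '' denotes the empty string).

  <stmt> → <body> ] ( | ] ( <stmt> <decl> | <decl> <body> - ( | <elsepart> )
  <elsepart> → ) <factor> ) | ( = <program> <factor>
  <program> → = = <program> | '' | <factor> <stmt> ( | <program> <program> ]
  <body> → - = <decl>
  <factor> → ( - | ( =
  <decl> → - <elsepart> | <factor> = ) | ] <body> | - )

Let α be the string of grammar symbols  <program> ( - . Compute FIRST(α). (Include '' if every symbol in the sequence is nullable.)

Add FIRST(<program>)\{''} = { (, =, ] }; <program> is nullable, continue.
( is a terminal; add {(} and stop.

{ (, =, ] }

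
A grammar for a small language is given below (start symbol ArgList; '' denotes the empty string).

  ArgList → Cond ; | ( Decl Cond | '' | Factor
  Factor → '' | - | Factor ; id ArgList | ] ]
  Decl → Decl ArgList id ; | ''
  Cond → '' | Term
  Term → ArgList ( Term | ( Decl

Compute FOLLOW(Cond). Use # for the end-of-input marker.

{ #, (, ;, id }

In ArgList → Cond ;: add FIRST(;) = { ; }.
In ArgList → ( Decl Cond: Cond is at the end, add FOLLOW(ArgList) = { #, (, ;, id }.
Union: FOLLOW(Cond) = { #, (, ;, id }.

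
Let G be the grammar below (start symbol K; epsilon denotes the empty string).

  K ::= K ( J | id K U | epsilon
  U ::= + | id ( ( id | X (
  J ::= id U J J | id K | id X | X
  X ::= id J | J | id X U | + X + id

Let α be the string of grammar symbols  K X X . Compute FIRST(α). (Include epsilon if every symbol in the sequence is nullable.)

Add FIRST(K)\{epsilon} = { (, id }; K is nullable, continue.
Add FIRST(X) = { +, id }; X is not nullable, stop.

{ (, +, id }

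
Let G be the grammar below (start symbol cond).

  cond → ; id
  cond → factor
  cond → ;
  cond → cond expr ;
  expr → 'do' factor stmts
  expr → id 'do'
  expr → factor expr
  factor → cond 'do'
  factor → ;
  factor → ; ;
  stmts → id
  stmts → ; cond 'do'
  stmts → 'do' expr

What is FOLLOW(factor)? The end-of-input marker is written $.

In cond → factor: factor is at the end, add FOLLOW(cond) = { $, 'do', ;, id }.
In expr → 'do' factor stmts: add FIRST(stmts) = { 'do', ;, id }.
In expr → factor expr: add FIRST(expr) = { 'do', ;, id }.
Union: FOLLOW(factor) = { $, 'do', ;, id }.

{ $, 'do', ;, id }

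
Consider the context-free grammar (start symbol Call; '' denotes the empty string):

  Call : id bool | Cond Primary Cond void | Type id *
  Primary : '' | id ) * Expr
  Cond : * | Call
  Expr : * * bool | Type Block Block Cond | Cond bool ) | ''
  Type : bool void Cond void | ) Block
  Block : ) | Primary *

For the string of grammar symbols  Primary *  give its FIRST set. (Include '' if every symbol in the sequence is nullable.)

Add FIRST(Primary)\{''} = { id }; Primary is nullable, continue.
* is a terminal; add {*} and stop.

{ *, id }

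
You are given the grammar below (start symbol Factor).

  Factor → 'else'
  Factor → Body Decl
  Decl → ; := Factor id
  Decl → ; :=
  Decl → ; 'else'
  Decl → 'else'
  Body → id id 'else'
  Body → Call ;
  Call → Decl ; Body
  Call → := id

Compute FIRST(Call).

{ 'else', :=, ; }

From Call → Decl ; Body: add FIRST(Decl) = { 'else', ; }.
Call → := id contributes {:=}.
Union: FIRST(Call) = { 'else', :=, ; }.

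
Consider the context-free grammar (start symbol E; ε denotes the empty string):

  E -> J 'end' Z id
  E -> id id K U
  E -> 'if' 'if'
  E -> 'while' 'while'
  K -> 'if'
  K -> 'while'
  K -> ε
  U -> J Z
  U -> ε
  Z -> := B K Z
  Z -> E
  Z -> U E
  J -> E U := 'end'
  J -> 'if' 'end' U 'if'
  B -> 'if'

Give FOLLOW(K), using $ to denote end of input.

{ $, 'if', 'while', :=, id }

In E -> id id K U: add FIRST(U)\{ε} = { 'if', 'while', id }.
  Since U is nullable, also add FOLLOW(E) = { $, 'if', 'while', :=, id }.
In Z -> := B K Z: add FIRST(Z) = { 'if', 'while', :=, id }.
Union: FOLLOW(K) = { $, 'if', 'while', :=, id }.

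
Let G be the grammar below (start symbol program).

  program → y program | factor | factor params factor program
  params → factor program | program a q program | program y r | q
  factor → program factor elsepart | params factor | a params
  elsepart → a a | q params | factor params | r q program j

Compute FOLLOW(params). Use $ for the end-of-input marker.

{ $, a, j, q, r, y }

In program → factor params factor program: add FIRST(factor program) = { a, q, y }.
In factor → params factor: add FIRST(factor) = { a, q, y }.
In factor → a params: params is at the end, add FOLLOW(factor) = { $, a, j, q, r, y }.
In elsepart → q params: params is at the end, add FOLLOW(elsepart) = { $, a, j, q, r, y }.
In elsepart → factor params: params is at the end, add FOLLOW(elsepart) = { $, a, j, q, r, y }.
Union: FOLLOW(params) = { $, a, j, q, r, y }.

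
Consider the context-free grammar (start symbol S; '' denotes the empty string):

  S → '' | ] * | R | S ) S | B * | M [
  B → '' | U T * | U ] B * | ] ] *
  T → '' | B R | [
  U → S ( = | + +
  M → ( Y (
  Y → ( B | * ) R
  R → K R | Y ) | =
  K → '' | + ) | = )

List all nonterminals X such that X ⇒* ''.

{ B, K, S, T }

Directly nullable (have an ''-production): S, B, T, K.
No other nonterminal has a production whose RHS symbols are all nullable.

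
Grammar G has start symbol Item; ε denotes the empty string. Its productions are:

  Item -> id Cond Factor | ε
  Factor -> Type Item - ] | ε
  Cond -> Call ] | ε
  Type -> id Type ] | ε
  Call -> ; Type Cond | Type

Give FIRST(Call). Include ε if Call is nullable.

Call -> ; Type Cond contributes {;}.
From Call -> Type: add FIRST(Type) = { id, ε } (including ε since Type is nullable).
Union: FIRST(Call) = { ;, id, ε }.

{ ;, id, ε }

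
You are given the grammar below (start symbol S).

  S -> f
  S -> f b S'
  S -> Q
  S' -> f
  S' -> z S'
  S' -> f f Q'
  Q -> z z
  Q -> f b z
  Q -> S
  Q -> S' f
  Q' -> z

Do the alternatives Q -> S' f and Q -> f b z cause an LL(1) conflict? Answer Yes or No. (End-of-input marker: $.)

Yes

FIRST(S' f) = { f, z } and FIRST(f b z) = { f }.
Both contain f, so the two alternatives are not disjoint — LL(1) conflict.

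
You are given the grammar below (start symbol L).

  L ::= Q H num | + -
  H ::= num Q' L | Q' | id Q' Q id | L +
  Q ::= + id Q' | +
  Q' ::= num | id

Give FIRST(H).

H ::= num Q' L contributes {num}.
From H ::= Q': add FIRST(Q') = { id, num }.
H ::= id Q' Q id contributes {id}.
From H ::= L +: add FIRST(L) = { + }.
Union: FIRST(H) = { +, id, num }.

{ +, id, num }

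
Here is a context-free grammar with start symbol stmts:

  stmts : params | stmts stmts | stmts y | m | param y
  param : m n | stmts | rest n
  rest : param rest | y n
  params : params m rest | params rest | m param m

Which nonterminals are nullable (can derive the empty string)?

No nonterminal has an empty production or an RHS whose symbols are all nullable.

{ } (none)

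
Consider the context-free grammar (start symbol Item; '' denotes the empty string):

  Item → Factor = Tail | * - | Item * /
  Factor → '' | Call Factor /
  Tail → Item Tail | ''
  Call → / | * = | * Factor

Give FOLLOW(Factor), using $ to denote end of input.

In Item → Factor = Tail: add FIRST(= Tail) = { = }.
In Factor → Call Factor /: add FIRST(/) = { / }.
In Call → * Factor: Factor is at the end, add FOLLOW(Call) = { *, / }.
Union: FOLLOW(Factor) = { *, /, = }.

{ *, /, = }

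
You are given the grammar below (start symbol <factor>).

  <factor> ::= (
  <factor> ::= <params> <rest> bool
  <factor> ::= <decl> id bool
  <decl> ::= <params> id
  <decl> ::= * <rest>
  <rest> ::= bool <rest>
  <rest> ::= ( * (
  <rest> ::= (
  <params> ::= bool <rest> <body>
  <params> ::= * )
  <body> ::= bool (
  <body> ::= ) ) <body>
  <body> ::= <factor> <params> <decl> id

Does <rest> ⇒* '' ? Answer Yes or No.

No

No nonterminal in this grammar is nullable.
No production of <rest> has an RHS whose symbols are all nullable, so <rest> is not nullable.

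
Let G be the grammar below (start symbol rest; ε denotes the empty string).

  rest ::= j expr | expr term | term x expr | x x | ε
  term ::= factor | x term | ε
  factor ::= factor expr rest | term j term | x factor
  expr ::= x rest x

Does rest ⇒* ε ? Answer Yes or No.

Yes

rest has an ε-production, so rest ⇒ ε.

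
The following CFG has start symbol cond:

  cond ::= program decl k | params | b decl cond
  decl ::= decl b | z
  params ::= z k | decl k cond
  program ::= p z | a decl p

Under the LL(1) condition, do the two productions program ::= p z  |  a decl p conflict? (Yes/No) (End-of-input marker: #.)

No

FIRST(p z) = { p } and FIRST(a decl p) = { a }.
The FIRST sets are disjoint and neither alternative is nullable — no conflict.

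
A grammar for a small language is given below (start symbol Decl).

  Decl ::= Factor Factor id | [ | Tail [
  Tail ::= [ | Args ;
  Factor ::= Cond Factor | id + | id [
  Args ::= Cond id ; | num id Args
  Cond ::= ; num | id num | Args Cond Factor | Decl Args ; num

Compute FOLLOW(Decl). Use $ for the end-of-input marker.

{ $, ;, [, id, num }

Decl is the start symbol, so $ ∈ FOLLOW(Decl).
In Cond ::= Decl Args ; num: add FIRST(Args ; num) = { ;, [, id, num }.
Union: FOLLOW(Decl) = { $, ;, [, id, num }.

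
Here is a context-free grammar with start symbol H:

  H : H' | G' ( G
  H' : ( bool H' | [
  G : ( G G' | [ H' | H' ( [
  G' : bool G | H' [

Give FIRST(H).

{ (, [, bool }

From H : H': add FIRST(H') = { (, [ }.
From H : G' ( G: add FIRST(G') = { (, [, bool }.
Union: FIRST(H) = { (, [, bool }.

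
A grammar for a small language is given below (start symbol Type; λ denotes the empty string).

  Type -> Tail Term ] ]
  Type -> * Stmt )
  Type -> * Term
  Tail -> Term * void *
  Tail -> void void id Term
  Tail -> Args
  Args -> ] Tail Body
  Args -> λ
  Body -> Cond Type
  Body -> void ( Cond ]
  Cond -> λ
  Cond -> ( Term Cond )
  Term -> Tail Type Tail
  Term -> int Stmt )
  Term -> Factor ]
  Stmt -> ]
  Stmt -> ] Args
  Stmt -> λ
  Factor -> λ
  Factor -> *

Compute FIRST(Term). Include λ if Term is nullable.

{ *, ], int, void }

From Term -> Tail Type Tail: Tail nullable, take FIRST(Tail) ∪ FIRST(Type) = { *, ], int, void }.
Term -> int Stmt ) contributes {int}.
From Term -> Factor ]: Factor nullable, take FIRST(Factor) ∪ {]} = { *, ] }.
Union: FIRST(Term) = { *, ], int, void }.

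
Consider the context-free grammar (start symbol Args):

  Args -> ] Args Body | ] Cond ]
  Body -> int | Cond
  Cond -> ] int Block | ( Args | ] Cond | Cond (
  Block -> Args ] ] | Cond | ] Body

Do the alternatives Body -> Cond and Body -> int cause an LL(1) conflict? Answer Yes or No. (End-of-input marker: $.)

No

FIRST(Cond) = { (, ] } and FIRST(int) = { int }.
The FIRST sets are disjoint and neither alternative is nullable — no conflict.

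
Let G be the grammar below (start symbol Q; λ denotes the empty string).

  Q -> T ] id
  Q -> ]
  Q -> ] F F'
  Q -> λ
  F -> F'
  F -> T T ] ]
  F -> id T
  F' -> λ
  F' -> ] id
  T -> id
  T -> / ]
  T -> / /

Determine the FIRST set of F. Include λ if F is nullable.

From F -> F': add FIRST(F') = { ], λ } (including λ since F' is nullable).
From F -> T T ] ]: add FIRST(T) = { /, id }.
F -> id T contributes {id}.
Union: FIRST(F) = { /, ], id, λ }.

{ /, ], id, λ }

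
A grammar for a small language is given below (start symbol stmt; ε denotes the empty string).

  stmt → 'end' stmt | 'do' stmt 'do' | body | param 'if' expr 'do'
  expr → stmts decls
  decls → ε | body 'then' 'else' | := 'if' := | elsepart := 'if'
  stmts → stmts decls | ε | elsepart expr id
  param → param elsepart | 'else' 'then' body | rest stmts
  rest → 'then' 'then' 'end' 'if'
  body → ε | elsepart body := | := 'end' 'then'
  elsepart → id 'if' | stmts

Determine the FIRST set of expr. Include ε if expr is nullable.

From expr → stmts decls: stmts, decls nullable, take FIRST(stmts) ∪ FIRST(decls) = { 'then', :=, id }; also ε since the whole RHS is nullable.
Union: FIRST(expr) = { 'then', :=, id, ε }.

{ 'then', :=, id, ε }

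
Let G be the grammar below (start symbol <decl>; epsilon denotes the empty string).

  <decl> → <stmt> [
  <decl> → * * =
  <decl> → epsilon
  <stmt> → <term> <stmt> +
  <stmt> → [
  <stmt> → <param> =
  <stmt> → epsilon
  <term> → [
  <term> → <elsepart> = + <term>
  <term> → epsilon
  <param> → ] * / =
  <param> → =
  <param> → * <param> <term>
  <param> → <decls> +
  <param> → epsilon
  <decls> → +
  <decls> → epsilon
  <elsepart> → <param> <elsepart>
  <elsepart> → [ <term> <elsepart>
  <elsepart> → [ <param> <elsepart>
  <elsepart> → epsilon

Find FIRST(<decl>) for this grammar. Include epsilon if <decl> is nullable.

{ *, +, =, [, ], epsilon }

From <decl> → <stmt> [: <stmt> nullable, take FIRST(<stmt>) ∪ {[} = { *, +, =, [, ] }.
<decl> → * * = contributes {*}.
<decl> → epsilon contributes epsilon.
Union: FIRST(<decl>) = { *, +, =, [, ], epsilon }.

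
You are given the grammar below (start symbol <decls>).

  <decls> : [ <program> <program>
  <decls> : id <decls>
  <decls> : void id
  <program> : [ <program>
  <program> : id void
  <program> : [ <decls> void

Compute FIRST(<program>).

<program> : [ <program> contributes {[}.
<program> : id void contributes {id}.
<program> : [ <decls> void contributes {[}.
Union: FIRST(<program>) = { [, id }.

{ [, id }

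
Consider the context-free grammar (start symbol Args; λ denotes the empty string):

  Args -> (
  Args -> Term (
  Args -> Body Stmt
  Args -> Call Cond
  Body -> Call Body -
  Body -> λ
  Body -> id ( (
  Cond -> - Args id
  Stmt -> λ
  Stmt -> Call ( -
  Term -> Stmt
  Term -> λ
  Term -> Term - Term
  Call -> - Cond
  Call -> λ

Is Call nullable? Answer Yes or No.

Call has an λ-production, so Call ⇒ λ.

Yes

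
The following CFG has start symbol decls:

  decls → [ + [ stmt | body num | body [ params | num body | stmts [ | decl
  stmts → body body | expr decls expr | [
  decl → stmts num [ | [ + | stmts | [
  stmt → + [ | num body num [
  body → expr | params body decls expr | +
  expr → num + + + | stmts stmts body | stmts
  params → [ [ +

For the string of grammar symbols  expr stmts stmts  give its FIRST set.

{ +, [, num }

Add FIRST(expr) = { +, [, num }; expr is not nullable, stop.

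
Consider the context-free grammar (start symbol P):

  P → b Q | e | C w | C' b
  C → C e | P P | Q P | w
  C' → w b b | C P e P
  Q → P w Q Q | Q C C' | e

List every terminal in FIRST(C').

{ b, e, w }

C' → w b b contributes {w}.
From C' → C P e P: add FIRST(C) = { b, e, w }.
Union: FIRST(C') = { b, e, w }.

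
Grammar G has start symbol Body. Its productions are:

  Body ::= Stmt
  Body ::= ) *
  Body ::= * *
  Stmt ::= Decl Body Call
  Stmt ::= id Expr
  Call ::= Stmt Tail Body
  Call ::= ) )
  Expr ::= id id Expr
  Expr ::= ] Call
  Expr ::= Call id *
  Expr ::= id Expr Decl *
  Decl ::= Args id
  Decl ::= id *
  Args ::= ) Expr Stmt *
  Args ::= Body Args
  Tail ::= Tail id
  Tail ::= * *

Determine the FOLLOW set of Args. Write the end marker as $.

{ id }

In Decl ::= Args id: add FIRST(id) = { id }.
In Args ::= Body Args: Args is at the end, add FOLLOW(Args) = { id }.
Union: FOLLOW(Args) = { id }.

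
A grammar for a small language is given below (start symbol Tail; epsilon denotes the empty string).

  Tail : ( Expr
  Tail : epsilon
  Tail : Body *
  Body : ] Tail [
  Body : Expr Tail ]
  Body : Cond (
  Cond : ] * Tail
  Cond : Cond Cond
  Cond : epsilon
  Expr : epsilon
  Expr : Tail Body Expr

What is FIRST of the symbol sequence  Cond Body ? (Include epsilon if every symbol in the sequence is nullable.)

Add FIRST(Cond)\{epsilon} = { ] }; Cond is nullable, continue.
Add FIRST(Body) = { (, ] }; Body is not nullable, stop.

{ (, ] }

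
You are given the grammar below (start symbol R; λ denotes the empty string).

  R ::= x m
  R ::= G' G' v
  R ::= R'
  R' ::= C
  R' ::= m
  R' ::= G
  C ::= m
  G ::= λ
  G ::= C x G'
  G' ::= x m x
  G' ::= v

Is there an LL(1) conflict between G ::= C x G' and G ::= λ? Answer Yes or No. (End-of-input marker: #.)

No

FIRST(C x G') = { m } and FIRST(λ) = { λ }.
The second is nullable but FOLLOW(G) = { # } is disjoint from FIRST of the first.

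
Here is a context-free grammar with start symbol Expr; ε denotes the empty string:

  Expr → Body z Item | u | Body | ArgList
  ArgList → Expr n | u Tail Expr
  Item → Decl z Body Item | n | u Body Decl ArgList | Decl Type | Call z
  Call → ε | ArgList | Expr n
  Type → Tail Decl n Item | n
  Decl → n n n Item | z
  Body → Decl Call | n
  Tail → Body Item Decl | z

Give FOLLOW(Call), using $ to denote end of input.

In Item → Call z: add FIRST(z) = { z }.
In Body → Decl Call: Call is at the end, add FOLLOW(Body) = { $, n, u, z }.
Union: FOLLOW(Call) = { $, n, u, z }.

{ $, n, u, z }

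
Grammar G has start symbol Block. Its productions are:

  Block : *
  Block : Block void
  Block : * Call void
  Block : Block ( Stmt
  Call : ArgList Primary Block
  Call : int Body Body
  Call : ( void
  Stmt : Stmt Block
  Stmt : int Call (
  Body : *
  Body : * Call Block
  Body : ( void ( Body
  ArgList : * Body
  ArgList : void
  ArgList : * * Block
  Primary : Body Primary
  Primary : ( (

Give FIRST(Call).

{ (, *, int, void }

From Call : ArgList Primary Block: add FIRST(ArgList) = { *, void }.
Call : int Body Body contributes {int}.
Call : ( void contributes {(}.
Union: FIRST(Call) = { (, *, int, void }.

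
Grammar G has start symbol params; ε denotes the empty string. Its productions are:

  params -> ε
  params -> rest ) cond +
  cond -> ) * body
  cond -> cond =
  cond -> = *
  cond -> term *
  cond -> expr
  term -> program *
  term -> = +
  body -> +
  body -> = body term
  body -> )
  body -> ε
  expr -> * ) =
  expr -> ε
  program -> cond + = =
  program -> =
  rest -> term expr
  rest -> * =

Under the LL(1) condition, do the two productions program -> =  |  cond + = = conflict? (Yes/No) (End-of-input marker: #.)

Yes

FIRST(=) = { = } and FIRST(cond + = =) = { ), *, +, = }.
Both contain =, so the two alternatives are not disjoint — LL(1) conflict.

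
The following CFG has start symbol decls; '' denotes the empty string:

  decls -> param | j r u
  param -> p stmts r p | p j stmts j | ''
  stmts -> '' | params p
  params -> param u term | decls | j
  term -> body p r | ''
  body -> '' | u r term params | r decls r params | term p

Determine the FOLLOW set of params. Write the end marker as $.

In stmts -> params p: add FIRST(p) = { p }.
In body -> u r term params: params is at the end, add FOLLOW(body) = { p }.
In body -> r decls r params: params is at the end, add FOLLOW(body) = { p }.
Union: FOLLOW(params) = { p }.

{ p }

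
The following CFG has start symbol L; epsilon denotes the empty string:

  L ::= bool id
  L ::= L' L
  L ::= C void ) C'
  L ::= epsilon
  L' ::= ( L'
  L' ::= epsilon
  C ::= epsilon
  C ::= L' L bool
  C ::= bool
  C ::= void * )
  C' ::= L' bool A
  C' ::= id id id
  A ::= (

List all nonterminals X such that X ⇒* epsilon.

{ C, L, L' }

Directly nullable (have an epsilon-production): L, L', C.
No other nonterminal has a production whose RHS symbols are all nullable.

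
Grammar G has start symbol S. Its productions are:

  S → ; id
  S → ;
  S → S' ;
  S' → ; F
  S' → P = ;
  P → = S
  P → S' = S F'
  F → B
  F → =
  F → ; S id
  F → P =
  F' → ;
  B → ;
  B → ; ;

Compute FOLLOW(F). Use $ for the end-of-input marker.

{ ;, = }

In S' → ; F: F is at the end, add FOLLOW(S') = { ;, = }.
Union: FOLLOW(F) = { ;, = }.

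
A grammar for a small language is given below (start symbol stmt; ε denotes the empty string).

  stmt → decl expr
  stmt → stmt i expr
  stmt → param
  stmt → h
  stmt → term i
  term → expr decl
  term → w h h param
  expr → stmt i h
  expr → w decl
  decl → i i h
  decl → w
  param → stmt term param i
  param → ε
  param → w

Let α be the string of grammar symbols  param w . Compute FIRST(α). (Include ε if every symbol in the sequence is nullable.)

{ h, i, w }

Add FIRST(param)\{ε} = { h, i, w }; param is nullable, continue.
w is a terminal; add {w} and stop.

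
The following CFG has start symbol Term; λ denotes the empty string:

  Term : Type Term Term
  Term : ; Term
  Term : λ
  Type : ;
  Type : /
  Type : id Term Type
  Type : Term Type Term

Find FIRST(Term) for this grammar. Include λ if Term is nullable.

{ /, ;, id, λ }

From Term : Type Term Term: add FIRST(Type) = { /, ;, id }.
Term : ; Term contributes {;}.
Term : λ contributes λ.
Union: FIRST(Term) = { /, ;, id, λ }.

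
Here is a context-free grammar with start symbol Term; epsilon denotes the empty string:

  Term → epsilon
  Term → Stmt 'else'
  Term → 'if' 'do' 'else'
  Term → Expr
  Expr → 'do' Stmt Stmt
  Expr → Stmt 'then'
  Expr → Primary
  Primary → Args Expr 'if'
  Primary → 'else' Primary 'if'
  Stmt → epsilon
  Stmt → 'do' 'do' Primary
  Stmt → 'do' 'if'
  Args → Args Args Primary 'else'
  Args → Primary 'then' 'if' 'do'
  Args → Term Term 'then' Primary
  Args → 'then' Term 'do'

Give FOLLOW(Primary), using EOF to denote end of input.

In Expr → Primary: Primary is at the end, add FOLLOW(Expr) = { EOF, 'do', 'else', 'if', 'then' }.
In Primary → 'else' Primary 'if': add FIRST('if') = { 'if' }.
In Stmt → 'do' 'do' Primary: Primary is at the end, add FOLLOW(Stmt) = { EOF, 'do', 'else', 'if', 'then' }.
In Args → Args Args Primary 'else': add FIRST('else') = { 'else' }.
In Args → Primary 'then' 'if' 'do': add FIRST('then' 'if' 'do') = { 'then' }.
In Args → Term Term 'then' Primary: Primary is at the end, add FOLLOW(Args) = { 'do', 'else', 'if', 'then' }.
Union: FOLLOW(Primary) = { EOF, 'do', 'else', 'if', 'then' }.

{ EOF, 'do', 'else', 'if', 'then' }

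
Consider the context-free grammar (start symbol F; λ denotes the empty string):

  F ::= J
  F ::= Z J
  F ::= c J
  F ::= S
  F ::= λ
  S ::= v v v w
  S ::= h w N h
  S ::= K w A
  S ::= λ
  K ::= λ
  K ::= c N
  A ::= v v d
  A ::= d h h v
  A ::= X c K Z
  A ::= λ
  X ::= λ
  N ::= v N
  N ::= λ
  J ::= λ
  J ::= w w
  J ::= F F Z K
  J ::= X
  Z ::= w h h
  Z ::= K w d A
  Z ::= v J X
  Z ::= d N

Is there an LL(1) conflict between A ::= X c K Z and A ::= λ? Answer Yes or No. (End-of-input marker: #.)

Yes

FIRST(X c K Z) = { c } and FIRST(λ) = { λ }.
The second alternative is nullable and FOLLOW(A) = { #, c, d, h, v, w } shares c with FIRST of the first — conflict.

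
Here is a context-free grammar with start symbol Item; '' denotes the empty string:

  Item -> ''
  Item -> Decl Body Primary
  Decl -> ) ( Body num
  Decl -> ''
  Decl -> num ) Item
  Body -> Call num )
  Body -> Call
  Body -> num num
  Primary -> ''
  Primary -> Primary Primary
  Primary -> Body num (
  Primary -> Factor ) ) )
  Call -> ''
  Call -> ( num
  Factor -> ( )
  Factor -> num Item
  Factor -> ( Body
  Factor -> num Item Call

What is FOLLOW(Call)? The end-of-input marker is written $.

{ $, (, ), num }

In Body -> Call num ): add FIRST(num )) = { num }.
In Body -> Call: Call is at the end, add FOLLOW(Body) = { $, (, ), num }.
In Factor -> num Item Call: Call is at the end, add FOLLOW(Factor) = { ) }.
Union: FOLLOW(Call) = { $, (, ), num }.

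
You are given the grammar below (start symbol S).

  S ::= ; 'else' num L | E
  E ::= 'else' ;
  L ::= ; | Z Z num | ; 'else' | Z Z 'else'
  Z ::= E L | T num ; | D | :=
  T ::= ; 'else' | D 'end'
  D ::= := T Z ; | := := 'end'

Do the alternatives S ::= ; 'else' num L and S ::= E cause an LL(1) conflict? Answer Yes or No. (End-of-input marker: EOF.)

No

FIRST(; 'else' num L) = { ; } and FIRST(E) = { 'else' }.
The FIRST sets are disjoint and neither alternative is nullable — no conflict.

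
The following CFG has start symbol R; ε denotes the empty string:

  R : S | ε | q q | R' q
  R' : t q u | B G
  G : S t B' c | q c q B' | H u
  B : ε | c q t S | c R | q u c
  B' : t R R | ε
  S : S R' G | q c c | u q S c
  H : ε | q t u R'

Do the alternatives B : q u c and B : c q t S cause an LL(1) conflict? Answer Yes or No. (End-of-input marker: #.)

No

FIRST(q u c) = { q } and FIRST(c q t S) = { c }.
The FIRST sets are disjoint and neither alternative is nullable — no conflict.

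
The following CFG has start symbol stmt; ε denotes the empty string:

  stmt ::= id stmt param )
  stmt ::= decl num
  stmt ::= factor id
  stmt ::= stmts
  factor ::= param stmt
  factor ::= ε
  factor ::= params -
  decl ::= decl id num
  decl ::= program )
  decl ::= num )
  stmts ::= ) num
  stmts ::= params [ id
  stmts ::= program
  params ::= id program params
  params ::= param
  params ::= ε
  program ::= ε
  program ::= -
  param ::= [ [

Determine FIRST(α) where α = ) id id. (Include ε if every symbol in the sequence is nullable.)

) is a terminal; add {)} and stop.

{ ) }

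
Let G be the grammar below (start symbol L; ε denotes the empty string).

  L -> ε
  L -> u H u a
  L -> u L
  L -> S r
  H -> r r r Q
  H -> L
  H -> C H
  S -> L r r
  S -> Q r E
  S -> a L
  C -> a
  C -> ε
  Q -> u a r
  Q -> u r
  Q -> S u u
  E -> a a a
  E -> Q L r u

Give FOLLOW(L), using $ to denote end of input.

{ $, r, u }

L is the start symbol, so $ ∈ FOLLOW(L).
In L -> u L: L is at the end, add FOLLOW(L) = { $, r, u }.
In H -> L: L is at the end, add FOLLOW(H) = { u }.
In S -> L r r: add FIRST(r r) = { r }.
In S -> a L: L is at the end, add FOLLOW(S) = { r, u }.
In E -> Q L r u: add FIRST(r u) = { r }.
Union: FOLLOW(L) = { $, r, u }.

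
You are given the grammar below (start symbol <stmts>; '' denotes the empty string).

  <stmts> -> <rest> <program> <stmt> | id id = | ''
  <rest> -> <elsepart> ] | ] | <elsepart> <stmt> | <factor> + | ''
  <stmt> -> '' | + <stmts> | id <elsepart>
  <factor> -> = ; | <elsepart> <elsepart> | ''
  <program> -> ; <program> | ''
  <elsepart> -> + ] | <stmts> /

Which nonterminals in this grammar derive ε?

Directly nullable (have an ''-production): <stmts>, <rest>, <stmt>, <factor>, <program>.
No other nonterminal has a production whose RHS symbols are all nullable.

{ <factor>, <program>, <rest>, <stmt>, <stmts> }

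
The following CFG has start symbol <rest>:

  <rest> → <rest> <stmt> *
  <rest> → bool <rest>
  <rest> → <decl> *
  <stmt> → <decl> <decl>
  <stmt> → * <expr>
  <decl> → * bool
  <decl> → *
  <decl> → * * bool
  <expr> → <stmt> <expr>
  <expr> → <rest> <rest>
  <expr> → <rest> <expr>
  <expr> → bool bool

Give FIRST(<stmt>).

From <stmt> → <decl> <decl>: add FIRST(<decl>) = { * }.
<stmt> → * <expr> contributes {*}.
Union: FIRST(<stmt>) = { * }.

{ * }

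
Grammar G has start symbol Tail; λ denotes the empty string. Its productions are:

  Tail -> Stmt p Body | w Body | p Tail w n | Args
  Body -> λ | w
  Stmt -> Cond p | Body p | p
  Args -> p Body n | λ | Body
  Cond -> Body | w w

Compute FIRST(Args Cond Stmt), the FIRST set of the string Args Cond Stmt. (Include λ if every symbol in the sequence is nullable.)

Add FIRST(Args)\{λ} = { p, w }; Args is nullable, continue.
Add FIRST(Cond)\{λ} = { w }; Cond is nullable, continue.
Add FIRST(Stmt) = { p, w }; Stmt is not nullable, stop.

{ p, w }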